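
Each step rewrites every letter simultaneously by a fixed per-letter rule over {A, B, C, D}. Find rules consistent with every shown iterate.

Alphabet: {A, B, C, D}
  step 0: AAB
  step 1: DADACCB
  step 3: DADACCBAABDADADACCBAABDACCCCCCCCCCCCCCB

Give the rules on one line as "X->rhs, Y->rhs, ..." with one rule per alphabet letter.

  step 0 ⇒ step 1: AAB ⇒ DA·DA·CCB
    A ↦ DA
    B ↦ CCB
    C ↦ CC  (constrained at step 1)
    D ↦ AAB  (constrained at step 1)

A->DA, B->CCB, C->CC, D->AAB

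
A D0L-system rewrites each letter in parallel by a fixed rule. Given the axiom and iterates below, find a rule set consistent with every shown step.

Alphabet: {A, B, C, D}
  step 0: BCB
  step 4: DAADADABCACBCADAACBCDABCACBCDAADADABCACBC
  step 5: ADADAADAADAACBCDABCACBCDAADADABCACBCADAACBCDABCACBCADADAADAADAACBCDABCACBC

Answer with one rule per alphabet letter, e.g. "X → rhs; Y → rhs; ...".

  step 4 ⇒ step 5: DAADADABCACBCADAACBCDABCACBCDAADADABCACBC ⇒ A·DA·DA·A·DA·A·DA·AC·BC·DA·BC·AC·BC·DA·A·DA·DA·BC·AC·BC·A·DA·AC·BC·DA·BC·AC·BC·A·DA·DA·A·DA·A·DA·AC·BC·DA·BC·AC·BC
    A ↦ DA
    B ↦ AC
    C ↦ BC
    D ↦ A

A->DA, B->AC, C->BC, D->A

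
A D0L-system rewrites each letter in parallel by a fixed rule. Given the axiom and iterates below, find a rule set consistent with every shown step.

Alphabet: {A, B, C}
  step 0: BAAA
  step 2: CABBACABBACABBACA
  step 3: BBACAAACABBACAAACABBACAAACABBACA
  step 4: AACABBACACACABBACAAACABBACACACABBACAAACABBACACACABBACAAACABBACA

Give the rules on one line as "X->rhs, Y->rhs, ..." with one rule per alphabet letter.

A->CA, B->A, C->BBA

  step 3 ⇒ step 4: BBACAAACABBACAAACABBACAAACABBACA ⇒ A·A·CA·BBA·CA·CA·CA·BBA·CA·A·A·CA·BBA·CA·CA·CA·BBA·CA·A·A·CA·BBA·CA·CA·CA·BBA·CA·A·A·CA·BBA·CA
    A ↦ CA
    B ↦ A
    C ↦ BBA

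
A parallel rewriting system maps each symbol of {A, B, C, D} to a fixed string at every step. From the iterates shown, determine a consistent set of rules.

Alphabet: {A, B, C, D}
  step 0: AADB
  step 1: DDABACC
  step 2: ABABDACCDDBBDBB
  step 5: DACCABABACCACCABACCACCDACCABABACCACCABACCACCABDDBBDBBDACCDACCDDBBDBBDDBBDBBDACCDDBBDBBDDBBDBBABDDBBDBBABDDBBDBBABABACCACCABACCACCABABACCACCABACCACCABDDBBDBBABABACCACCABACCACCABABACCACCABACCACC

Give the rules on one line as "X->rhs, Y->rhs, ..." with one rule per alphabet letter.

A->D, B->ACC, C->DBB, D->AB

  step 1 ⇒ step 2: DDABACC ⇒ AB·AB·D·ACC·D·DBB·DBB
    A ↦ D
    B ↦ ACC
    C ↦ DBB
    D ↦ AB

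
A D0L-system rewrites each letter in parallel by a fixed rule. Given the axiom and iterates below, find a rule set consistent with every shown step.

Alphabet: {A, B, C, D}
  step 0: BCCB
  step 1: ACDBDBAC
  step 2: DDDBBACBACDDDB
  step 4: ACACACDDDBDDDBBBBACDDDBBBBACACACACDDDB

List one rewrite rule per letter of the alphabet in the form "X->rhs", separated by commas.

  step 1 ⇒ step 2: ACDBDBAC ⇒ DD·DB·B·AC·B·AC·DD·DB
    A ↦ DD
    B ↦ AC
    C ↦ DB
    D ↦ B

A->DD, B->AC, C->DB, D->B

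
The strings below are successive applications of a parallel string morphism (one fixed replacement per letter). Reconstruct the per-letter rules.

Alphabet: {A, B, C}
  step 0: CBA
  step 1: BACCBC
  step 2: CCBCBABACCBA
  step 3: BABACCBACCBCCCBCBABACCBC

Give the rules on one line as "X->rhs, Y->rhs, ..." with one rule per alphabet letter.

A->BC, B->CC, C->BA

  step 2 ⇒ step 3: CCBCBABACCBA ⇒ BA·BA·CC·BA·CC·BC·CC·BC·BA·BA·CC·BC
    A ↦ BC
    B ↦ CC
    C ↦ BA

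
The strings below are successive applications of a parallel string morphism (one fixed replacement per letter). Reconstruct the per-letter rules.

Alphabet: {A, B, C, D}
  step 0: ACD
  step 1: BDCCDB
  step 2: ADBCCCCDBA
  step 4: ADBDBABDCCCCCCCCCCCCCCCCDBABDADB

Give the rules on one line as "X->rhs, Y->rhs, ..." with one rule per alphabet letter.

  step 1 ⇒ step 2: BDCCDB ⇒ A·DB·CC·CC·DB·A
    B ↦ A
    C ↦ CC
    D ↦ DB
  step 0 ⇒ step 1: ACD ⇒ BD·CC·DB
    A ↦ BD

A->BD, B->A, C->CC, D->DB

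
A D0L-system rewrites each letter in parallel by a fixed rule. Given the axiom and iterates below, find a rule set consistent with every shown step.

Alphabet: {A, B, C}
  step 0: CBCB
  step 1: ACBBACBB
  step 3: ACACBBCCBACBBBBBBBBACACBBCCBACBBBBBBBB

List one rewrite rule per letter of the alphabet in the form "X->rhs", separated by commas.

  step 0 ⇒ step 1: CBCB ⇒ AC·BB·AC·BB
    B ↦ BB
    C ↦ AC
    A ↦ CCB  (constrained at step 1)

A->CCB, B->BB, C->AC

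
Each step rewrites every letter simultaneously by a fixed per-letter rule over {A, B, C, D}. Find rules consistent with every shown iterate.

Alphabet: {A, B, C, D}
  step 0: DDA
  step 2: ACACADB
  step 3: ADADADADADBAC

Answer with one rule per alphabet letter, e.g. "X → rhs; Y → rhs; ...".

A->AD, B->AC, C->AD, D->B

  step 2 ⇒ step 3: ACACADB ⇒ AD·AD·AD·AD·AD·B·AC
    A ↦ AD
    B ↦ AC
    C ↦ AD
    D ↦ B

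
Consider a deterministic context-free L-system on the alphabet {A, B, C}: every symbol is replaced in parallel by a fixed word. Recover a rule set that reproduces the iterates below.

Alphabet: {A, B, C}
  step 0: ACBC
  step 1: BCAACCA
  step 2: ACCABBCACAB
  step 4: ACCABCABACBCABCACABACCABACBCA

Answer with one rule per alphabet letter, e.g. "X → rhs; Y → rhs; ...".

  step 1 ⇒ step 2: BCAACCA ⇒ AC·CA·B·B·CA·CA·B
    A ↦ B
    B ↦ AC
    C ↦ CA

A->B, B->AC, C->CA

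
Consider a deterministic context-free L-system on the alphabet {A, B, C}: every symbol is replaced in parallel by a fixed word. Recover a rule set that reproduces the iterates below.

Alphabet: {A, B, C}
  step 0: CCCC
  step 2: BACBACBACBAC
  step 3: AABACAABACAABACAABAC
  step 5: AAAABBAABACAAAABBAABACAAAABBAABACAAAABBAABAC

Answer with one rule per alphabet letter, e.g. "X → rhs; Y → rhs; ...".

A->B, B->AA, C->AC

  step 2 ⇒ step 3: BACBACBACBAC ⇒ AA·B·AC·AA·B·AC·AA·B·AC·AA·B·AC
    A ↦ B
    B ↦ AA
    C ↦ AC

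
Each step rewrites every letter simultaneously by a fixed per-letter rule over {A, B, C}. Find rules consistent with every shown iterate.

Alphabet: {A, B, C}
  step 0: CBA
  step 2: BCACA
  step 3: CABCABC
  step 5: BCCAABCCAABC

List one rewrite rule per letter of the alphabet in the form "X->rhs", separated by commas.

  step 2 ⇒ step 3: BCACA ⇒ C·A·BC·A·BC
    A ↦ BC
    B ↦ C
    C ↦ A

A->BC, B->C, C->A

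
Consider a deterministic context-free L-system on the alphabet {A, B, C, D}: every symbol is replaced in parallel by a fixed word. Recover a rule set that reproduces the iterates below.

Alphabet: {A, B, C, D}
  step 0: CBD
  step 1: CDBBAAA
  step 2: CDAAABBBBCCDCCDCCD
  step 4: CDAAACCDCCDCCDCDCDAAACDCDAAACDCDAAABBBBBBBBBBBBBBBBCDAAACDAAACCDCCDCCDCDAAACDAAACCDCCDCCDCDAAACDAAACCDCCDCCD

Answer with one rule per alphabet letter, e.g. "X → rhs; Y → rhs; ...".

A->CCD, B->BB, C->CD, D->AAA

  step 1 ⇒ step 2: CDBBAAA ⇒ CD·AAA·BB·BB·CCD·CCD·CCD
    A ↦ CCD
    B ↦ BB
    C ↦ CD
    D ↦ AAA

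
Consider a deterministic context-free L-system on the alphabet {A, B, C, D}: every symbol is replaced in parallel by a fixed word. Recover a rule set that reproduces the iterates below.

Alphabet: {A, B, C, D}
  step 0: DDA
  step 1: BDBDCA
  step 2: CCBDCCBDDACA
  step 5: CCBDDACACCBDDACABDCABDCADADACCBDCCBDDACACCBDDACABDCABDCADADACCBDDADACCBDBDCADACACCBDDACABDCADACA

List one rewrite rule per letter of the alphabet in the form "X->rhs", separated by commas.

A->CA, B->CC, C->DA, D->BD

  step 1 ⇒ step 2: BDBDCA ⇒ CC·BD·CC·BD·DA·CA
    A ↦ CA
    B ↦ CC
    C ↦ DA
    D ↦ BD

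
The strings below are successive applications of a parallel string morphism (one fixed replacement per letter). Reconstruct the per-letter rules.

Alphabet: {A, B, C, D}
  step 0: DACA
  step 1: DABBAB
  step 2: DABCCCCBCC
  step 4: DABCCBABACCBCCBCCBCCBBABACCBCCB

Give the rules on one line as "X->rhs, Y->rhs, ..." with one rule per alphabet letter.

A->B, B->CC, C->BA, D->DA

  step 1 ⇒ step 2: DABBAB ⇒ DA·B·CC·CC·B·CC
    A ↦ B
    B ↦ CC
    D ↦ DA
  step 0 ⇒ step 1: DACA ⇒ DA·B·BA·B
    C ↦ BA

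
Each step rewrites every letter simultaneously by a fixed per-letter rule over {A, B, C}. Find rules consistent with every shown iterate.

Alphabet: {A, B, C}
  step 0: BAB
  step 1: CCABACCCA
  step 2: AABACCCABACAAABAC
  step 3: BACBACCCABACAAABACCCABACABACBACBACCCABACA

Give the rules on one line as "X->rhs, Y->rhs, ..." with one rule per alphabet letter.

A->BAC, B->CCA, C->A

  step 2 ⇒ step 3: AABACCCABACAAABAC ⇒ BAC·BAC·CCA·BAC·A·A·A·BAC·CCA·BAC·A·BAC·BAC·BAC·CCA·BAC·A
    A ↦ BAC
    B ↦ CCA
    C ↦ A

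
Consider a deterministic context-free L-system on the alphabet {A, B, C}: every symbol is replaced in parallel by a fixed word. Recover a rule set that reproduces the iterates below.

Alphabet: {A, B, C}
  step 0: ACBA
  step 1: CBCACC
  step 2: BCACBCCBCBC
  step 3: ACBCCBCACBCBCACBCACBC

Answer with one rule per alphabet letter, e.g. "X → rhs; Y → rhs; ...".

A->C, B->AC, C->BC

  step 2 ⇒ step 3: BCACBCCBCBC ⇒ AC·BC·C·BC·AC·BC·BC·AC·BC·AC·BC
    A ↦ C
    B ↦ AC
    C ↦ BC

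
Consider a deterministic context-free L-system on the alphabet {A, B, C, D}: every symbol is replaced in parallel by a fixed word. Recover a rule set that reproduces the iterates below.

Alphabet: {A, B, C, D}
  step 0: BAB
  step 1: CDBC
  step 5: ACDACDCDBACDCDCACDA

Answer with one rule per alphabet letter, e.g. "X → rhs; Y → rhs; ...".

A->DB, B->C, C->A, D->CD

  step 0 ⇒ step 1: BAB ⇒ C·DB·C
    A ↦ DB
    B ↦ C
    C ↦ A  (constrained at step 1)
    D ↦ CD  (constrained at step 1)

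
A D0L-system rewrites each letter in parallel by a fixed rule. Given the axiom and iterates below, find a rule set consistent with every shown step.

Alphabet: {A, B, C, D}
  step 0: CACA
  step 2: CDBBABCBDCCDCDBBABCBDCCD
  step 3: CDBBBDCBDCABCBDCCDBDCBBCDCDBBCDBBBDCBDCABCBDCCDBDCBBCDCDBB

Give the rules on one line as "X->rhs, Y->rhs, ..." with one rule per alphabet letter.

  step 2 ⇒ step 3: CDBBABCBDCCDCDBBABCBDCCD ⇒ CD·BB·BDC·BDC·ABC·BDC·CD·BDC·BB·CD·CD·BB·CD·BB·BDC·BDC·ABC·BDC·CD·BDC·BB·CD·CD·BB
    A ↦ ABC
    B ↦ BDC
    C ↦ CD
    D ↦ BB

A->ABC, B->BDC, C->CD, D->BB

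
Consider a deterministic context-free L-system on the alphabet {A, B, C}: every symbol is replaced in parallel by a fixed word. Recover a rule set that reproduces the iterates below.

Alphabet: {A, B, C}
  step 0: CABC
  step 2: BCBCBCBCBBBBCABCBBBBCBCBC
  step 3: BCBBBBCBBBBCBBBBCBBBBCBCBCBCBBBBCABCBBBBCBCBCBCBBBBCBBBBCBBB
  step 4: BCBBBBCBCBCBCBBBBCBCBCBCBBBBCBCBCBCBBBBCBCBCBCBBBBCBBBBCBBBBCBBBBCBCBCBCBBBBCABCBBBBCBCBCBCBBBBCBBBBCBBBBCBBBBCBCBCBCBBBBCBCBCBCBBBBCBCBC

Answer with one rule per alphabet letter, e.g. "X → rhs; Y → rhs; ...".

  step 3 ⇒ step 4: BCBBBBCBBBBCBBBBCBBBBCBCBCBCBBBBCABCBBBBCBCBCBCBBBBCBBBBCBBB ⇒ BC·BBB·BC·BC·BC·BC·BBB·BC·BC·BC·BC·BBB·BC·BC·BC·BC·BBB·BC·BC·BC·BC·BBB·BC·BBB·BC·BBB·BC·BBB·BC·BC·BC·BC·BBB·BCA·BC·BBB·BC·BC·BC·BC·BBB·BC·BBB·BC·BBB·BC·BBB·BC·BC·BC·BC·BBB·BC·BC·BC·BC·BBB·BC·BC·BC
    A ↦ BCA
    B ↦ BC
    C ↦ BBB

A->BCA, B->BC, C->BBB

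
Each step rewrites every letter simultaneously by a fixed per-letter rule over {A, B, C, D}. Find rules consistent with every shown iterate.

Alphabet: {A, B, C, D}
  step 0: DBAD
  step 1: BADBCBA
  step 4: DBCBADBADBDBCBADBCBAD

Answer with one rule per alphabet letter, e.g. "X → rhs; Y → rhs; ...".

A->BC, B->D, C->B, D->BA

  step 0 ⇒ step 1: DBAD ⇒ BA·D·BC·BA
    A ↦ BC
    B ↦ D
    D ↦ BA
    C ↦ B  (constrained at step 1)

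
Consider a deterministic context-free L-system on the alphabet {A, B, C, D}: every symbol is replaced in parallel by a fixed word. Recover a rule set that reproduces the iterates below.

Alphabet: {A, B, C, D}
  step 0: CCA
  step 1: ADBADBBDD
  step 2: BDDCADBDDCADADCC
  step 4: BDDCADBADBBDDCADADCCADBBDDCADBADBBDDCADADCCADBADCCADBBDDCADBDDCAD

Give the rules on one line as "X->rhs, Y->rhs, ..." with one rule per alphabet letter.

A->BDD, B->AD, C->ADB, D->C

  step 1 ⇒ step 2: ADBADBBDD ⇒ BDD·C·AD·BDD·C·AD·AD·C·C
    A ↦ BDD
    B ↦ AD
    D ↦ C
  step 0 ⇒ step 1: CCA ⇒ ADB·ADB·BDD
    C ↦ ADB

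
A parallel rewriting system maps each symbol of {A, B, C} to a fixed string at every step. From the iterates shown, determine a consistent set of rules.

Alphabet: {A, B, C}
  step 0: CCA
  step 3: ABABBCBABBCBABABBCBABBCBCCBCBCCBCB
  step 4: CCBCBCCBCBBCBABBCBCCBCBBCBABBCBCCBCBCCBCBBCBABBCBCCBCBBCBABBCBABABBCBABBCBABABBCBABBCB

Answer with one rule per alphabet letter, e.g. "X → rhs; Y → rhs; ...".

  step 3 ⇒ step 4: ABABBCBABBCBABABBCBABBCBCCBCBCCBCB ⇒ CC·BCB·CC·BCB·BCB·AB·BCB·CC·BCB·BCB·AB·BCB·CC·BCB·CC·BCB·BCB·AB·BCB·CC·BCB·BCB·AB·BCB·AB·AB·BCB·AB·BCB·AB·AB·BCB·AB·BCB
    A ↦ CC
    B ↦ BCB
    C ↦ AB

A->CC, B->BCB, C->AB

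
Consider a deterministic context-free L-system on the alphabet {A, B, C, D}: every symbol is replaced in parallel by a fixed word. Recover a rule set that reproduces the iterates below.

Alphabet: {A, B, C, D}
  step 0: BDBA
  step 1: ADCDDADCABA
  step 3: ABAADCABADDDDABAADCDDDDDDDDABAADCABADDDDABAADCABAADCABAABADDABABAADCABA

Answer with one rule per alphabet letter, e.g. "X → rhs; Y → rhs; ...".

A->ABA, B->ADC, C->AB, D->DD

  step 0 ⇒ step 1: BDBA ⇒ ADC·DD·ADC·ABA
    A ↦ ABA
    B ↦ ADC
    D ↦ DD
    C ↦ AB  (constrained at step 1)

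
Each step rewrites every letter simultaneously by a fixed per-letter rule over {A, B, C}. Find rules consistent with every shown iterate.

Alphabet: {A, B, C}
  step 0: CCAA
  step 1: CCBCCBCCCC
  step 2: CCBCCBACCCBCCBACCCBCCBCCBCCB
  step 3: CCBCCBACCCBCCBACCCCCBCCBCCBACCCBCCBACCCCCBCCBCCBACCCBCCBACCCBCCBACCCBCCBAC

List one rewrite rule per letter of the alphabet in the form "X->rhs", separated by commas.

A->CC, B->AC, C->CCB

  step 2 ⇒ step 3: CCBCCBACCCBCCBACCCBCCBCCBCCB ⇒ CCB·CCB·AC·CCB·CCB·AC·CC·CCB·CCB·CCB·AC·CCB·CCB·AC·CC·CCB·CCB·CCB·AC·CCB·CCB·AC·CCB·CCB·AC·CCB·CCB·AC
    A ↦ CC
    B ↦ AC
    C ↦ CCB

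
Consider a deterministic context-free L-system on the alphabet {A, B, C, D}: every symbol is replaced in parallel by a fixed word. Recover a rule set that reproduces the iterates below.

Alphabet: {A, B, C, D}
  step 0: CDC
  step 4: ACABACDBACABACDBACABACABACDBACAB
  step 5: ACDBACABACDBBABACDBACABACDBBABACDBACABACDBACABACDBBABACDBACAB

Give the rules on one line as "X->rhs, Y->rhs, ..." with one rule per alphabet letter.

  step 4 ⇒ step 5: ACABACDBACABACDBACABACABACDBACAB ⇒ AC·DB·AC·AB·AC·DB·B·AB·AC·DB·AC·AB·AC·DB·B·AB·AC·DB·AC·AB·AC·DB·AC·AB·AC·DB·B·AB·AC·DB·AC·AB
    A ↦ AC
    B ↦ AB
    C ↦ DB
    D ↦ B

A->AC, B->AB, C->DB, D->B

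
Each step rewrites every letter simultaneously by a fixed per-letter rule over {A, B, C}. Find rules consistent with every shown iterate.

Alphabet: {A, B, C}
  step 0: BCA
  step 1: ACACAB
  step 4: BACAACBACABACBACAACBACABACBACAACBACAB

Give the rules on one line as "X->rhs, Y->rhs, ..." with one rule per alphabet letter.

  step 0 ⇒ step 1: BCA ⇒ AC·ACA·B
    A ↦ B
    B ↦ AC
    C ↦ ACA

A->B, B->AC, C->ACA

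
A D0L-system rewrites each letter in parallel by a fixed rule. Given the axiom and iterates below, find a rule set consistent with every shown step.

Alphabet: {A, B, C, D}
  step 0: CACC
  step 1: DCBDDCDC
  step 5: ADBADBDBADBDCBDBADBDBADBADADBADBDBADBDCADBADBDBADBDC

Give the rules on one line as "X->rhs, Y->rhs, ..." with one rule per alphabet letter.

A->BD, B->AD, C->DC, D->B

  step 0 ⇒ step 1: CACC ⇒ DC·BD·DC·DC
    A ↦ BD
    C ↦ DC
    B ↦ AD  (constrained at step 1)
    D ↦ B  (constrained at step 1)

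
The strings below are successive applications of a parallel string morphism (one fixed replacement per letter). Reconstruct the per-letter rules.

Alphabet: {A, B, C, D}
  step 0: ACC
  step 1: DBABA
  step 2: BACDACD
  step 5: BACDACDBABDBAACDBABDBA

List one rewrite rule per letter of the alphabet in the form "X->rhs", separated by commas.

  step 1 ⇒ step 2: DBABA ⇒ B·AC·D·AC·D
    A ↦ D
    B ↦ AC
    D ↦ B
  step 0 ⇒ step 1: ACC ⇒ D·BA·BA
    C ↦ BA

A->D, B->AC, C->BA, D->B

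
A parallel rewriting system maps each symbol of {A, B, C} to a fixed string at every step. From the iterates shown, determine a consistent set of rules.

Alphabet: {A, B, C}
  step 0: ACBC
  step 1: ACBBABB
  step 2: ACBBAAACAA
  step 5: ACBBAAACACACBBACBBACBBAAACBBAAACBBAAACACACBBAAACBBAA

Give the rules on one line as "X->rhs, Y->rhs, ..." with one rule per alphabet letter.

A->AC, B->A, C->BB

  step 1 ⇒ step 2: ACBBABB ⇒ AC·BB·A·A·AC·A·A
    A ↦ AC
    B ↦ A
    C ↦ BB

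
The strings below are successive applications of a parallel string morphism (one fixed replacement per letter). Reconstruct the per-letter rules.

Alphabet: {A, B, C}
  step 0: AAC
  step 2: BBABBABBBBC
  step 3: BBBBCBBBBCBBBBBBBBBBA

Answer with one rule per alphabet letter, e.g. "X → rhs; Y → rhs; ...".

  step 2 ⇒ step 3: BBABBABBBBC ⇒ BB·BB·C·BB·BB·C·BB·BB·BB·BB·BBA
    A ↦ C
    B ↦ BB
    C ↦ BBA

A->C, B->BB, C->BBA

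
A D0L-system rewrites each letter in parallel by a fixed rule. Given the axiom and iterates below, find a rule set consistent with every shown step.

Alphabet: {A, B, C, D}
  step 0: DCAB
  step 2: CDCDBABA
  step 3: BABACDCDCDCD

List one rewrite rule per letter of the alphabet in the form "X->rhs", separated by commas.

A->CD, B->CD, C->B, D->A

  step 2 ⇒ step 3: CDCDBABA ⇒ B·A·B·A·CD·CD·CD·CD
    A ↦ CD
    B ↦ CD
    C ↦ B
    D ↦ A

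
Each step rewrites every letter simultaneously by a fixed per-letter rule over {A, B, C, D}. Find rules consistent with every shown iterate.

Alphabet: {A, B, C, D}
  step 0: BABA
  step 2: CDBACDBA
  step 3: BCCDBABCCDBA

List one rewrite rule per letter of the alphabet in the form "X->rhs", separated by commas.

A->BA, B->D, C->BC, D->C

  step 2 ⇒ step 3: CDBACDBA ⇒ BC·C·D·BA·BC·C·D·BA
    A ↦ BA
    B ↦ D
    C ↦ BC
    D ↦ C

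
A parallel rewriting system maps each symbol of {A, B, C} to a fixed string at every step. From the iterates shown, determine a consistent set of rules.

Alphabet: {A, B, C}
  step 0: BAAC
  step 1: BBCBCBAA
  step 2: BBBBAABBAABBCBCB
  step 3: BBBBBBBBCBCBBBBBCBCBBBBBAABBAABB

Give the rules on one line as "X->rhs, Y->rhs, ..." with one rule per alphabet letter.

  step 2 ⇒ step 3: BBBBAABBAABBCBCB ⇒ BB·BB·BB·BB·CB·CB·BB·BB·CB·CB·BB·BB·AA·BB·AA·BB
    A ↦ CB
    B ↦ BB
    C ↦ AA

A->CB, B->BB, C->AA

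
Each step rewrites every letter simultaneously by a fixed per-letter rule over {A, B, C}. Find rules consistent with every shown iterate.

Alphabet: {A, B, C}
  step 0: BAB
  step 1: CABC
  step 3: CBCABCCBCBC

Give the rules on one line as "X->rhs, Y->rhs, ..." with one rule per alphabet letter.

  step 0 ⇒ step 1: BAB ⇒ C·AB·C
    A ↦ AB
    B ↦ C
    C ↦ CB  (constrained at step 1)

A->AB, B->C, C->CB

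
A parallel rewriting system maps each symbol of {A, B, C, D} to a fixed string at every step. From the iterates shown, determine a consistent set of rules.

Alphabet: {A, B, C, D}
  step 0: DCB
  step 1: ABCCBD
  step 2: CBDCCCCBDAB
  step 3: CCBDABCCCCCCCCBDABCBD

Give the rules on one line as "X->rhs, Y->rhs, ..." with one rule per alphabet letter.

  step 2 ⇒ step 3: CBDCCCCBDAB ⇒ CC·BD·AB·CC·CC·CC·CC·BD·AB·C·BD
    A ↦ C
    B ↦ BD
    C ↦ CC
    D ↦ AB

A->C, B->BD, C->CC, D->AB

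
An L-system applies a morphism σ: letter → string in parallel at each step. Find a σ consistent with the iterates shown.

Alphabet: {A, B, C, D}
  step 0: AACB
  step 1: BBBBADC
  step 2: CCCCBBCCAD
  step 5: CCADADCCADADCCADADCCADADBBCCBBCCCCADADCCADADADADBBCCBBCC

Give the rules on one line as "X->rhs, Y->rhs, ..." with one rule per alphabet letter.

  step 1 ⇒ step 2: BBBBADC ⇒ C·C·C·C·BB·CC·AD
    A ↦ BB
    B ↦ C
    C ↦ AD
    D ↦ CC

A->BB, B->C, C->AD, D->CC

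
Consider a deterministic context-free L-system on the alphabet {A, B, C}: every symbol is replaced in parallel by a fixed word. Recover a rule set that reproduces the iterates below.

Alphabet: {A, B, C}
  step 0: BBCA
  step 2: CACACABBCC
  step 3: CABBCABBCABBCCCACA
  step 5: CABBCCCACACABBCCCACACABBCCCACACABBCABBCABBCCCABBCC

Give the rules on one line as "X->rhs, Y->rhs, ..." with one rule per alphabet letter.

  step 2 ⇒ step 3: CACACABBCC ⇒ CA·BB·CA·BB·CA·BB·C·C·CA·CA
    A ↦ BB
    B ↦ C
    C ↦ CA

A->BB, B->C, C->CA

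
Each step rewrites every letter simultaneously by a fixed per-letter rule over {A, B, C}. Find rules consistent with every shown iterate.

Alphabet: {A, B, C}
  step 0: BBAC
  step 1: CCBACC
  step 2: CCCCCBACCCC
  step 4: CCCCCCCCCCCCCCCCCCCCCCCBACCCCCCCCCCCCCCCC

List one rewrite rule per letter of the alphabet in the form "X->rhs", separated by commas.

  step 1 ⇒ step 2: CCBACC ⇒ CC·CC·C·BA·CC·CC
    A ↦ BA
    B ↦ C
    C ↦ CC

A->BA, B->C, C->CC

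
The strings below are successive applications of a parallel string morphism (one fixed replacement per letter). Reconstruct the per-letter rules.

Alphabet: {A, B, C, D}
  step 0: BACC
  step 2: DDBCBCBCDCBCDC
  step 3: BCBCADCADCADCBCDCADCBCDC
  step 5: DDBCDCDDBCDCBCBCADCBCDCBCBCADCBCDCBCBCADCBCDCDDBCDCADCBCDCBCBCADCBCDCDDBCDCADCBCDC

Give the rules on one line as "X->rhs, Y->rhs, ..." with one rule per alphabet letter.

A->DD, B->A, C->DC, D->BC

  step 2 ⇒ step 3: DDBCBCBCDCBCDC ⇒ BC·BC·A·DC·A·DC·A·DC·BC·DC·A·DC·BC·DC
    B ↦ A
    C ↦ DC
    D ↦ BC
    A ↦ DD  (constrained at step 0)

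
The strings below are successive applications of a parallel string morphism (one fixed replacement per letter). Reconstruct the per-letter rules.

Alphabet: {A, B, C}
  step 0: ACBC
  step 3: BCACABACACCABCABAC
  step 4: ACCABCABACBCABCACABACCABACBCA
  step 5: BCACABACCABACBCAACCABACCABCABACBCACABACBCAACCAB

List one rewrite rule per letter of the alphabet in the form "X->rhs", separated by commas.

  step 4 ⇒ step 5: ACCABCABACBCABCACABACCABACBCA ⇒ B·CA·CA·B·AC·CA·B·AC·B·CA·AC·CA·B·AC·CA·B·CA·B·AC·B·CA·CA·B·AC·B·CA·AC·CA·B
    A ↦ B
    B ↦ AC
    C ↦ CA

A->B, B->AC, C->CA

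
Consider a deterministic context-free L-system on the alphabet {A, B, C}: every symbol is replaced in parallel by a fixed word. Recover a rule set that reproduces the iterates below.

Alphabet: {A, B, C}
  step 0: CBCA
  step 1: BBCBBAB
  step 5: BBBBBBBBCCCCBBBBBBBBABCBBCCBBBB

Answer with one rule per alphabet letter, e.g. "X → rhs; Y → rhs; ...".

A->AB, B->C, C->BB

  step 0 ⇒ step 1: CBCA ⇒ BB·C·BB·AB
    A ↦ AB
    B ↦ C
    C ↦ BB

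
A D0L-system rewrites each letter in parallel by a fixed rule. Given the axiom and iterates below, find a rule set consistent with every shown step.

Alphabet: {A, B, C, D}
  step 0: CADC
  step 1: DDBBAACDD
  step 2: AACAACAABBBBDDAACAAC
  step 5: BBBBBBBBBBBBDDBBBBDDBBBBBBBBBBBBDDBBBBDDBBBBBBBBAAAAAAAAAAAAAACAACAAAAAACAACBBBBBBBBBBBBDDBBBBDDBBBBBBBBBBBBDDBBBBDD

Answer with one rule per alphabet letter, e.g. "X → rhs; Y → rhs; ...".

  step 1 ⇒ step 2: DDBBAACDD ⇒ AAC·AAC·A·A·BB·BB·DD·AAC·AAC
    A ↦ BB
    B ↦ A
    C ↦ DD
    D ↦ AAC

A->BB, B->A, C->DD, D->AAC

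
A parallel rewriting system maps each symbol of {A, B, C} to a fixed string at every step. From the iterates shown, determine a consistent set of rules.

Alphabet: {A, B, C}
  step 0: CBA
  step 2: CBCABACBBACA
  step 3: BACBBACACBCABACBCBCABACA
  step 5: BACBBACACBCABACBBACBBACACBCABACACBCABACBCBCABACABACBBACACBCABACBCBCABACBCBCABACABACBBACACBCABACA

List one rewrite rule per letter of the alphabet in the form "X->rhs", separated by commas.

  step 2 ⇒ step 3: CBCABACBBACA ⇒ BA·CB·BA·CA·CB·CA·BA·CB·CB·CA·BA·CA
    A ↦ CA
    B ↦ CB
    C ↦ BA

A->CA, B->CB, C->BA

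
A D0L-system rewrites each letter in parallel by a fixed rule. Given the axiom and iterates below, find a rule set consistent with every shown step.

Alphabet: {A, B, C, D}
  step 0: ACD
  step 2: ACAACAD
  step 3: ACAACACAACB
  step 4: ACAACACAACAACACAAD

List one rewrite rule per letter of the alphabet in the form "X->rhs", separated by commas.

A->AC, B->AD, C->A, D->B

  step 3 ⇒ step 4: ACAACACAACB ⇒ AC·A·AC·AC·A·AC·A·AC·AC·A·AD
    A ↦ AC
    B ↦ AD
    C ↦ A
  step 2 ⇒ step 3: ACAACAD ⇒ AC·A·AC·AC·A·AC·B
    D ↦ B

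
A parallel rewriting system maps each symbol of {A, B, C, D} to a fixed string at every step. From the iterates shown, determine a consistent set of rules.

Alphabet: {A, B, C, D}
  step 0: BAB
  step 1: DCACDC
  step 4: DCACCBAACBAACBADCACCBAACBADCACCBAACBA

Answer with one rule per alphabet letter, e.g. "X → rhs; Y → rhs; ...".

A->AC, B->DC, C->BA, D->C

  step 0 ⇒ step 1: BAB ⇒ DC·AC·DC
    A ↦ AC
    B ↦ DC
    C ↦ BA  (constrained at step 1)
    D ↦ C  (constrained at step 1)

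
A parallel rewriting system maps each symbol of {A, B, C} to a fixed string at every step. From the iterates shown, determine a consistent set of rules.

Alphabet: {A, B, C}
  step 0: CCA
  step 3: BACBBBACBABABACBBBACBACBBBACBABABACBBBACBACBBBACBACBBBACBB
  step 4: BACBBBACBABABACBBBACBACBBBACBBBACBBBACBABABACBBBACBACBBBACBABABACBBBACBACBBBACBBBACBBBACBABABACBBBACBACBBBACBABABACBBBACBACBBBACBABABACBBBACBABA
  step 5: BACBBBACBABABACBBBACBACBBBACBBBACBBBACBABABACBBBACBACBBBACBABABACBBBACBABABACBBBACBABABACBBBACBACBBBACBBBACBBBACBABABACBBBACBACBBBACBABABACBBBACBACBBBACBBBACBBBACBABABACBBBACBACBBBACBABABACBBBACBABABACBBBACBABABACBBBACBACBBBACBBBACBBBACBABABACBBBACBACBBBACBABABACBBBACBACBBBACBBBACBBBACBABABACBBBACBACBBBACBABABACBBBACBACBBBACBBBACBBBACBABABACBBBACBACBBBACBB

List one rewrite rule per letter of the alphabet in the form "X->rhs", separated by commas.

  step 4 ⇒ step 5: BACBBBACBABABACBBBACBACBBBACBBBACBBBACBABABACBBBACBACBBBACBABABACBBBACBACBBBACBBBACBBBACBABABACBBBACBACBBBACBABABACBBBACBACBBBACBABABACBBBACBABA ⇒ BA·CBB·BAC·BA·BA·BA·CBB·BAC·BA·CBB·BA·CBB·BA·CBB·BAC·BA·BA·BA·CBB·BAC·BA·CBB·BAC·BA·BA·BA·CBB·BAC·BA·BA·BA·CBB·BAC·BA·BA·BA·CBB·BAC·BA·CBB·BA·CBB·BA·CBB·BAC·BA·BA·BA·CBB·BAC·BA·CBB·BAC·BA·BA·BA·CBB·BAC·BA·CBB·BA·CBB·BA·CBB·BAC·BA·BA·BA·CBB·BAC·BA·CBB·BAC·BA·BA·BA·CBB·BAC·BA·BA·BA·CBB·BAC·BA·BA·BA·CBB·BAC·BA·CBB·BA·CBB·BA·CBB·BAC·BA·BA·BA·CBB·BAC·BA·CBB·BAC·BA·BA·BA·CBB·BAC·BA·CBB·BA·CBB·BA·CBB·BAC·BA·BA·BA·CBB·BAC·BA·CBB·BAC·BA·BA·BA·CBB·BAC·BA·CBB·BA·CBB·BA·CBB·BAC·BA·BA·BA·CBB·BAC·BA·CBB·BA·CBB
    A ↦ CBB
    B ↦ BA
    C ↦ BAC

A->CBB, B->BA, C->BAC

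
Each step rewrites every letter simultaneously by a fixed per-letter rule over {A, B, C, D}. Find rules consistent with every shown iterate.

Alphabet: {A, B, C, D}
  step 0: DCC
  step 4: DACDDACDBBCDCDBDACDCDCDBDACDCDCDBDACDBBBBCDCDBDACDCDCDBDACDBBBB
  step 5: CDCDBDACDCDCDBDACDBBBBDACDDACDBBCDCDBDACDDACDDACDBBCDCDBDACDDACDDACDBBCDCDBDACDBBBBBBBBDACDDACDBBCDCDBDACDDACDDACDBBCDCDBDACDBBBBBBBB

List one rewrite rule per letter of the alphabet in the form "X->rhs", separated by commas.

A->CDB, B->BB, C->DA, D->CD

  step 4 ⇒ step 5: DACDDACDBBCDCDBDACDCDCDBDACDCDCDBDACDBBBBCDCDBDACDCDCDBDACDBBBB ⇒ CD·CDB·DA·CD·CD·CDB·DA·CD·BB·BB·DA·CD·DA·CD·BB·CD·CDB·DA·CD·DA·CD·DA·CD·BB·CD·CDB·DA·CD·DA·CD·DA·CD·BB·CD·CDB·DA·CD·BB·BB·BB·BB·DA·CD·DA·CD·BB·CD·CDB·DA·CD·DA·CD·DA·CD·BB·CD·CDB·DA·CD·BB·BB·BB·BB
    A ↦ CDB
    B ↦ BB
    C ↦ DA
    D ↦ CD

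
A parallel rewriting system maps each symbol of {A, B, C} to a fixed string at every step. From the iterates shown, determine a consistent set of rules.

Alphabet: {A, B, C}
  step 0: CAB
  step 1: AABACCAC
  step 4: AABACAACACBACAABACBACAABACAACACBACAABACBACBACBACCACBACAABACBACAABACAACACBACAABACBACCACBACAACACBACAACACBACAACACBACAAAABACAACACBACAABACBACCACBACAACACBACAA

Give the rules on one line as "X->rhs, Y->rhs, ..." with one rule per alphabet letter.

  step 0 ⇒ step 1: CAB ⇒ AA·BAC·CAC
    A ↦ BAC
    B ↦ CAC
    C ↦ AA

A->BAC, B->CAC, C->AA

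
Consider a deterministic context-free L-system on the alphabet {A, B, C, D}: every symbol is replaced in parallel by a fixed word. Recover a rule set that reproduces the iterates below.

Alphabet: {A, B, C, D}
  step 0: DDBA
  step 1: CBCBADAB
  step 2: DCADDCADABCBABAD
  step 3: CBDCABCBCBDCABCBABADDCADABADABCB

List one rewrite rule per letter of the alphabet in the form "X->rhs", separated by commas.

A->AB, B->AD, C->DC, D->CB

  step 2 ⇒ step 3: DCADDCADABCBABAD ⇒ CB·DC·AB·CB·CB·DC·AB·CB·AB·AD·DC·AD·AB·AD·AB·CB
    A ↦ AB
    B ↦ AD
    C ↦ DC
    D ↦ CB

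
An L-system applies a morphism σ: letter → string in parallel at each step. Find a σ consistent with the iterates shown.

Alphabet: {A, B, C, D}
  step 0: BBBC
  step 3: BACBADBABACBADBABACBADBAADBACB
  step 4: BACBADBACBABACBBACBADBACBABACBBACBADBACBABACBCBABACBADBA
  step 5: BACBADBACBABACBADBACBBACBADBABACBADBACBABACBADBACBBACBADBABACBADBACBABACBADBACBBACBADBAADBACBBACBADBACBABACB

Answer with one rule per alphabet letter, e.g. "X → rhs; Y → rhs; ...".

  step 4 ⇒ step 5: BACBADBACBABACBBACBADBACBABACBBACBADBACBABACBCBABACBADBA ⇒ BA·CB·AD·BA·CB·A·BA·CB·AD·BA·CB·BA·CB·AD·BA·BA·CB·AD·BA·CB·A·BA·CB·AD·BA·CB·BA·CB·AD·BA·BA·CB·AD·BA·CB·A·BA·CB·AD·BA·CB·BA·CB·AD·BA·AD·BA·CB·BA·CB·AD·BA·CB·A·BA·CB
    A ↦ CB
    B ↦ BA
    C ↦ AD
    D ↦ A

A->CB, B->BA, C->AD, D->A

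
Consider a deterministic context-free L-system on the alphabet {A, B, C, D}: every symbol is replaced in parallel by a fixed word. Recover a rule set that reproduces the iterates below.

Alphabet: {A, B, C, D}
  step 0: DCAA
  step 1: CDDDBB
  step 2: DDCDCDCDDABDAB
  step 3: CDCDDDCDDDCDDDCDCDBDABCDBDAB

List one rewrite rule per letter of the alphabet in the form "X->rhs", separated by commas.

A->B, B->DAB, C->DD, D->CD

  step 2 ⇒ step 3: DDCDCDCDDABDAB ⇒ CD·CD·DD·CD·DD·CD·DD·CD·CD·B·DAB·CD·B·DAB
    A ↦ B
    B ↦ DAB
    C ↦ DD
    D ↦ CD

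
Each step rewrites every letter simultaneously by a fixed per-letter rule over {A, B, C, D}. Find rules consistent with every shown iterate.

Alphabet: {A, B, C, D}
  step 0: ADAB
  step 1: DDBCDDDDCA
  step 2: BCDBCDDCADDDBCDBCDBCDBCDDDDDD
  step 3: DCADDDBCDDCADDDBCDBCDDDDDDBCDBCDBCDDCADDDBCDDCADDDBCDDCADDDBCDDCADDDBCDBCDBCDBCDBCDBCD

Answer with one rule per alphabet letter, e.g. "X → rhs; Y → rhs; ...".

A->DD, B->DCA, C->DDD, D->BCD

  step 2 ⇒ step 3: BCDBCDDCADDDBCDBCDBCDBCDDDDDD ⇒ DCA·DDD·BCD·DCA·DDD·BCD·BCD·DDD·DD·BCD·BCD·BCD·DCA·DDD·BCD·DCA·DDD·BCD·DCA·DDD·BCD·DCA·DDD·BCD·BCD·BCD·BCD·BCD·BCD
    A ↦ DD
    B ↦ DCA
    C ↦ DDD
    D ↦ BCD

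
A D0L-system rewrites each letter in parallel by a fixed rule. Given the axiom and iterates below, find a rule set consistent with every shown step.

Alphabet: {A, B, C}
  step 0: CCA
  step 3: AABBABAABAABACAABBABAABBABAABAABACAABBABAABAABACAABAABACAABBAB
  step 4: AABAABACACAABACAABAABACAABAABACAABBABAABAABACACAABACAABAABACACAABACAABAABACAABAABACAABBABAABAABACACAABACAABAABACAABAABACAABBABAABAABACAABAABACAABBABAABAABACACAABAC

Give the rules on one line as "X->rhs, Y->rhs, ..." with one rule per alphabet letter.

  step 3 ⇒ step 4: AABBABAABAABACAABBABAABBABAABAABACAABBABAABAABACAABAABACAABBAB ⇒ AAB·AAB·AC·AC·AAB·AC·AAB·AAB·AC·AAB·AAB·AC·AAB·BAB·AAB·AAB·AC·AC·AAB·AC·AAB·AAB·AC·AC·AAB·AC·AAB·AAB·AC·AAB·AAB·AC·AAB·BAB·AAB·AAB·AC·AC·AAB·AC·AAB·AAB·AC·AAB·AAB·AC·AAB·BAB·AAB·AAB·AC·AAB·AAB·AC·AAB·BAB·AAB·AAB·AC·AC·AAB·AC
    A ↦ AAB
    B ↦ AC
    C ↦ BAB

A->AAB, B->AC, C->BAB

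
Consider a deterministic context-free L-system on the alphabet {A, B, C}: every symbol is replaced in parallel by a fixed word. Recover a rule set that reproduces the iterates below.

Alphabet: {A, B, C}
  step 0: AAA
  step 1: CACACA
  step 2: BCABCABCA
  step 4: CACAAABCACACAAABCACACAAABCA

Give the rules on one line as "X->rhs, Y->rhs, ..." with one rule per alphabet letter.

A->CA, B->AA, C->B

  step 1 ⇒ step 2: CACACA ⇒ B·CA·B·CA·B·CA
    A ↦ CA
    C ↦ B
    B ↦ AA  (constrained at step 2)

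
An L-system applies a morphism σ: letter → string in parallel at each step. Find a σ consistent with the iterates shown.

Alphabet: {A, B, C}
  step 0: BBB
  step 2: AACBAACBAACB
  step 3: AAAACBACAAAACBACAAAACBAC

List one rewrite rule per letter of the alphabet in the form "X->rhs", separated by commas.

A->AA, B->AC, C->CB

  step 2 ⇒ step 3: AACBAACBAACB ⇒ AA·AA·CB·AC·AA·AA·CB·AC·AA·AA·CB·AC
    A ↦ AA
    B ↦ AC
    C ↦ CB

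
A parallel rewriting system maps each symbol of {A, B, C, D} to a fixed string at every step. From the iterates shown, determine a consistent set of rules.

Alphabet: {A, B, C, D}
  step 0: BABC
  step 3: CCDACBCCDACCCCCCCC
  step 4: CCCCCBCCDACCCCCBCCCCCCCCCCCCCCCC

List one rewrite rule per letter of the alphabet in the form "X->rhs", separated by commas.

A->B, B->DA, C->CC, D->C

  step 3 ⇒ step 4: CCDACBCCDACCCCCCCC ⇒ CC·CC·C·B·CC·DA·CC·CC·C·B·CC·CC·CC·CC·CC·CC·CC·CC
    A ↦ B
    B ↦ DA
    C ↦ CC
    D ↦ C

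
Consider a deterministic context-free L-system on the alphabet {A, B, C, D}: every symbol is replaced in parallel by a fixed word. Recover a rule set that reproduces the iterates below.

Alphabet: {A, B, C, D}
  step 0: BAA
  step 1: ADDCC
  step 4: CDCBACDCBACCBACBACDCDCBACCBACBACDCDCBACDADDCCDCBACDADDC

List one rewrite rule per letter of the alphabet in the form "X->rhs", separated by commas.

A->C, B->ADD, C->CD, D->CBA

  step 0 ⇒ step 1: BAA ⇒ ADD·C·C
    A ↦ C
    B ↦ ADD
    C ↦ CD  (constrained at step 1)
    D ↦ CBA  (constrained at step 1)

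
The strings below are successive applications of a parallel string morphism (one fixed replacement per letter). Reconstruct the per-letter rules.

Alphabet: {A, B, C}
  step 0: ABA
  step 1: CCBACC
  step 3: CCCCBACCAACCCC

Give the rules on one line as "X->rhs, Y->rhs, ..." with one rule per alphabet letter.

  step 0 ⇒ step 1: ABA ⇒ CC·BA·CC
    A ↦ CC
    B ↦ BA
    C ↦ A  (constrained at step 1)

A->CC, B->BA, C->A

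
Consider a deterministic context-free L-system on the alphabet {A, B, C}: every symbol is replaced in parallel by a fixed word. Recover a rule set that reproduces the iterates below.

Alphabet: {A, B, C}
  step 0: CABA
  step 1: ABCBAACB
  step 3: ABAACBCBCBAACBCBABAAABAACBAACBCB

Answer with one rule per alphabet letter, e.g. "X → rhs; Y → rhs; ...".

  step 0 ⇒ step 1: CABA ⇒ AB·CB·AA·CB
    A ↦ CB
    B ↦ AA
    C ↦ AB

A->CB, B->AA, C->AB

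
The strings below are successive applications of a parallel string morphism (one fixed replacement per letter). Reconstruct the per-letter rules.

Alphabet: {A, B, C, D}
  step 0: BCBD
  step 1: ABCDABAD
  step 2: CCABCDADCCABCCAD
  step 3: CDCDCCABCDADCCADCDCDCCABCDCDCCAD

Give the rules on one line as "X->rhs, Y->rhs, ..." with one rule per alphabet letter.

A->CC, B->AB, C->CD, D->AD

  step 2 ⇒ step 3: CCABCDADCCABCCAD ⇒ CD·CD·CC·AB·CD·AD·CC·AD·CD·CD·CC·AB·CD·CD·CC·AD
    A ↦ CC
    B ↦ AB
    C ↦ CD
    D ↦ AD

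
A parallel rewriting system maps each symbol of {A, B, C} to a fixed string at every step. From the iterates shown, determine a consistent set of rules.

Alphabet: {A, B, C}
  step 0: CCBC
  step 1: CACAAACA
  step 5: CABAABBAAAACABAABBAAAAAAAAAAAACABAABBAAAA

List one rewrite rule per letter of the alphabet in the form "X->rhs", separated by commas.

  step 0 ⇒ step 1: CCBC ⇒ CA·CA·AA·CA
    B ↦ AA
    C ↦ CA
    A ↦ B  (constrained at step 1)

A->B, B->AA, C->CA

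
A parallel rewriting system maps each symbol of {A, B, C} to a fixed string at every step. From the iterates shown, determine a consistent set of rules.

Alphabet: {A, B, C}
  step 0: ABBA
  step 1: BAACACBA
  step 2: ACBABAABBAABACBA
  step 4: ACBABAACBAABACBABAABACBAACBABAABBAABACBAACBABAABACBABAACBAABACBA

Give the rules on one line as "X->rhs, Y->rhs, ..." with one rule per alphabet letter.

  step 1 ⇒ step 2: BAACACBA ⇒ AC·BA·BA·AB·BA·AB·AC·BA
    A ↦ BA
    B ↦ AC
    C ↦ AB

A->BA, B->AC, C->AB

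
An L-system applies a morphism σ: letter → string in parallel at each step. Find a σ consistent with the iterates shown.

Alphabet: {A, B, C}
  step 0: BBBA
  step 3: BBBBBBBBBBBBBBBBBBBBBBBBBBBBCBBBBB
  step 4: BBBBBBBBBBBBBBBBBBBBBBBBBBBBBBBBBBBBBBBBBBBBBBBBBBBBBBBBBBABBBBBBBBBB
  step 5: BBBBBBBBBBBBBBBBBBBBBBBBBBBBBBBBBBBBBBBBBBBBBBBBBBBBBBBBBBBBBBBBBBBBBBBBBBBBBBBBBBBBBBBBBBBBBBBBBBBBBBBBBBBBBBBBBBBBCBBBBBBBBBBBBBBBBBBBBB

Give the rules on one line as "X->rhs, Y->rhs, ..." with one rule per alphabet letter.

  step 4 ⇒ step 5: BBBBBBBBBBBBBBBBBBBBBBBBBBBBBBBBBBBBBBBBBBBBBBBBBBBBBBBBBBABBBBBBBBBB ⇒ BB·BB·BB·BB·BB·BB·BB·BB·BB·BB·BB·BB·BB·BB·BB·BB·BB·BB·BB·BB·BB·BB·BB·BB·BB·BB·BB·BB·BB·BB·BB·BB·BB·BB·BB·BB·BB·BB·BB·BB·BB·BB·BB·BB·BB·BB·BB·BB·BB·BB·BB·BB·BB·BB·BB·BB·BB·BB·CB·BB·BB·BB·BB·BB·BB·BB·BB·BB·BB
    A ↦ CB
    B ↦ BB
  step 3 ⇒ step 4: BBBBBBBBBBBBBBBBBBBBBBBBBBBBCBBBBB ⇒ BB·BB·BB·BB·BB·BB·BB·BB·BB·BB·BB·BB·BB·BB·BB·BB·BB·BB·BB·BB·BB·BB·BB·BB·BB·BB·BB·BB·BBA·BB·BB·BB·BB·BB
    C ↦ BBA

A->CB, B->BB, C->BBA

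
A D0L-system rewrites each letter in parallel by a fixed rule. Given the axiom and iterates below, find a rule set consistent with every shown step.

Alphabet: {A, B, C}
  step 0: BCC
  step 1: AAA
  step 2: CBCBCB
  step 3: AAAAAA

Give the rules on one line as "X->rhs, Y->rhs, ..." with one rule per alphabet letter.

A->CB, B->A, C->A

  step 2 ⇒ step 3: CBCBCB ⇒ A·A·A·A·A·A
    B ↦ A
    C ↦ A
  step 1 ⇒ step 2: AAA ⇒ CB·CB·CB
    A ↦ CB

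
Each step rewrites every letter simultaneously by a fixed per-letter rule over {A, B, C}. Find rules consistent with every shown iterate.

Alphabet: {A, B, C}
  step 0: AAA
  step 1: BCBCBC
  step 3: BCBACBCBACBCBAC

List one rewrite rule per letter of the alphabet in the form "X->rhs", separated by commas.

A->BC, B->AC, C->B

  step 0 ⇒ step 1: AAA ⇒ BC·BC·BC
    A ↦ BC
    B ↦ AC  (constrained at step 1)
    C ↦ B  (constrained at step 1)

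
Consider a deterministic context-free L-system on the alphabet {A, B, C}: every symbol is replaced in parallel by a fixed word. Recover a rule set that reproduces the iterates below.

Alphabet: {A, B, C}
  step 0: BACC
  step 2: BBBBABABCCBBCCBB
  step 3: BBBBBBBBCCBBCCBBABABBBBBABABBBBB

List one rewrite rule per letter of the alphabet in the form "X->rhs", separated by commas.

  step 2 ⇒ step 3: BBBBABABCCBBCCBB ⇒ BB·BB·BB·BB·CC·BB·CC·BB·AB·AB·BB·BB·AB·AB·BB·BB
    A ↦ CC
    B ↦ BB
    C ↦ AB

A->CC, B->BB, C->AB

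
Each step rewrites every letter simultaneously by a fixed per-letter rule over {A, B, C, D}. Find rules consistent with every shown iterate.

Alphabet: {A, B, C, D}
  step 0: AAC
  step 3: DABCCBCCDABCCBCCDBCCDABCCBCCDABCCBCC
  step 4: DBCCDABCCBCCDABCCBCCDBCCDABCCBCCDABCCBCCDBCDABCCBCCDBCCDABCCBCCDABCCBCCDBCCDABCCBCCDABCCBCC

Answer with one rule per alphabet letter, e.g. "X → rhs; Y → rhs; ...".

  step 3 ⇒ step 4: DABCCBCCDABCCBCCDBCCDABCCBCCDABCCBCC ⇒ DBC·C·DA·BCC·BCC·DA·BCC·BCC·DBC·C·DA·BCC·BCC·DA·BCC·BCC·DBC·DA·BCC·BCC·DBC·C·DA·BCC·BCC·DA·BCC·BCC·DBC·C·DA·BCC·BCC·DA·BCC·BCC
    A ↦ C
    B ↦ DA
    C ↦ BCC
    D ↦ DBC

A->C, B->DA, C->BCC, D->DBC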